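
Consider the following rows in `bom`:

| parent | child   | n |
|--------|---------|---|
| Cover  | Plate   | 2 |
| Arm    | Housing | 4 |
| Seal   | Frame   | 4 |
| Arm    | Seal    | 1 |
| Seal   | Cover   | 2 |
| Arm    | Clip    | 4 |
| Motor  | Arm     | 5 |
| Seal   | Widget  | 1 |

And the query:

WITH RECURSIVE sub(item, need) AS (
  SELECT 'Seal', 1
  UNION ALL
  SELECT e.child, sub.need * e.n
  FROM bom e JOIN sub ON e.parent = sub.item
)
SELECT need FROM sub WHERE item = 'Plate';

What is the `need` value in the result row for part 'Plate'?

Base: (Seal, need=1).
Iteration 1: components of {Seal} -> Cover = 1*2 = 2, Frame = 1*4 = 4, Widget = 1*1 = 1.
Iteration 2: components of {Cover,Frame,Widget} -> Plate = 2*2 = 4.
Iteration 3: no further components; recursion stops.

4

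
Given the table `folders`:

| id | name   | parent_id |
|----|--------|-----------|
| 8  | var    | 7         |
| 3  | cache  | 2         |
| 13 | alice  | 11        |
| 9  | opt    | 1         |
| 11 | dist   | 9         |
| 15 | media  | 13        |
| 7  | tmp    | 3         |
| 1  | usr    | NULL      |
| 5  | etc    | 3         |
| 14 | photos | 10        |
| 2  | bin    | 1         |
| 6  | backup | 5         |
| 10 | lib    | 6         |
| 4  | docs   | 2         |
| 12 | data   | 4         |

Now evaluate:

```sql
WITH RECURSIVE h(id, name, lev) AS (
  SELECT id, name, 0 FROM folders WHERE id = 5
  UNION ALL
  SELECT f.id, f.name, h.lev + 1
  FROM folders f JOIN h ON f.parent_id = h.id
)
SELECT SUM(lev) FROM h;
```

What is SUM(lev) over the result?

Base: id=5 (etc) at lev 0.
Iteration 1: rows with parent_id in {5} -> backup (id 6, lev 1).
Iteration 2: rows with parent_id in {6} -> lib (id 10, lev 2).
Iteration 3: rows with parent_id in {10} -> photos (id 14, lev 3).
Iteration 4: no rows with parent_id in {14}; recursion stops.
SUM(lev) = 0 + 1 + 2 + 3 = 6.

6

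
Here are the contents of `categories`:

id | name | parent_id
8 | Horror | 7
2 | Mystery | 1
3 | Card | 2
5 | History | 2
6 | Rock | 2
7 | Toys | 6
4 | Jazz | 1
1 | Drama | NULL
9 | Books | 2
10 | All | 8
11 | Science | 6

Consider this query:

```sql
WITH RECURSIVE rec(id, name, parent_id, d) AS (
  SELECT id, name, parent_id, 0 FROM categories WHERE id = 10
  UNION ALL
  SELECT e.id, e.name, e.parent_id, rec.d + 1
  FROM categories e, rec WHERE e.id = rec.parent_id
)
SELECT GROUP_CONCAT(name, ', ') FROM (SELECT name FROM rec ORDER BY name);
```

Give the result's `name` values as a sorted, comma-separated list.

All, Drama, Horror, Mystery, Rock, Toys

Base: id=10 (All), parent_id=8, d 0.
Iteration 1: join on id=8 -> Horror (id 8, parent_id=7, d 1).
Iteration 2: join on id=7 -> Toys (id 7, parent_id=6, d 2).
Iteration 3: join on id=6 -> Rock (id 6, parent_id=2, d 3).
Iteration 4: join on id=2 -> Mystery (id 2, parent_id=1, d 4).
Iteration 5: join on id=1 -> Drama (id 1, parent_id=NULL, d 5).
Iteration 6: parent_id is NULL; no match; recursion stops.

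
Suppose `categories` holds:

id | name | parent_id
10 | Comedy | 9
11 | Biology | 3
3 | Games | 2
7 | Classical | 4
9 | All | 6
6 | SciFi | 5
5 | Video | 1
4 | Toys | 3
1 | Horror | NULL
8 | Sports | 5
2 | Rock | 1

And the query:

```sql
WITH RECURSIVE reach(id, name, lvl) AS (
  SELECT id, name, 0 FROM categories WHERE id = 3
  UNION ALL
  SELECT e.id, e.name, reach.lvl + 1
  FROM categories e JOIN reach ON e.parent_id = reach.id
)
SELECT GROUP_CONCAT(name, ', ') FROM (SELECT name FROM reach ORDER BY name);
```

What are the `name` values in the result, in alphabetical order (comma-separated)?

Biology, Classical, Games, Toys

Base: id=3 (Games) at lvl 0.
Iteration 1: rows with parent_id in {3} -> Toys (id 4, lvl 1), Biology (id 11, lvl 1).
Iteration 2: rows with parent_id in {4,11} -> Classical (id 7, lvl 2).
Iteration 3: no rows with parent_id in {7}; recursion stops.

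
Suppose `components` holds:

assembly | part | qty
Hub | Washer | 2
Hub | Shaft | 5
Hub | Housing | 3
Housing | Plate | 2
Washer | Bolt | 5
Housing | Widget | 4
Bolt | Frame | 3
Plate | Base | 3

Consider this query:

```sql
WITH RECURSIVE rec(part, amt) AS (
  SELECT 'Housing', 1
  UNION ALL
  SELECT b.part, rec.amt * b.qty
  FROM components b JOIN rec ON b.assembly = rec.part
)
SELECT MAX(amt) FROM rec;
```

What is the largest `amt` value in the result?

6

Base: (Housing, amt=1).
Iteration 1: components of {Housing} -> Plate = 1*2 = 2, Widget = 1*4 = 4.
Iteration 2: components of {Plate,Widget} -> Base = 2*3 = 6.
Iteration 3: no further components; recursion stops.
amt values: 1, 2, 4, 6; the maximum is 6.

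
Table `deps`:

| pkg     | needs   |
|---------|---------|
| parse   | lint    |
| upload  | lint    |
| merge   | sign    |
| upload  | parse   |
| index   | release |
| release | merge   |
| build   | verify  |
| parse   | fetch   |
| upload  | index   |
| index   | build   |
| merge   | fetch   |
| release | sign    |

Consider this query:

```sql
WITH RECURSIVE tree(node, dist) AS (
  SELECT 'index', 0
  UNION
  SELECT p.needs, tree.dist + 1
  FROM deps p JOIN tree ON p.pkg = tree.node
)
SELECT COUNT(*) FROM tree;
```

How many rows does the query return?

8

Base: (index, dist=0).
Iteration 1: edges from {index} -> (build, dist=1), (release, dist=1).
Iteration 2: edges from {build,release} -> (merge, dist=2), (sign, dist=2), (verify, dist=2).
Iteration 3: edges from {merge,sign,verify} -> (fetch, dist=3), (sign, dist=3).
Iteration 4: no outgoing edges from {fetch,sign}; recursion stops.
Total rows emitted: 8.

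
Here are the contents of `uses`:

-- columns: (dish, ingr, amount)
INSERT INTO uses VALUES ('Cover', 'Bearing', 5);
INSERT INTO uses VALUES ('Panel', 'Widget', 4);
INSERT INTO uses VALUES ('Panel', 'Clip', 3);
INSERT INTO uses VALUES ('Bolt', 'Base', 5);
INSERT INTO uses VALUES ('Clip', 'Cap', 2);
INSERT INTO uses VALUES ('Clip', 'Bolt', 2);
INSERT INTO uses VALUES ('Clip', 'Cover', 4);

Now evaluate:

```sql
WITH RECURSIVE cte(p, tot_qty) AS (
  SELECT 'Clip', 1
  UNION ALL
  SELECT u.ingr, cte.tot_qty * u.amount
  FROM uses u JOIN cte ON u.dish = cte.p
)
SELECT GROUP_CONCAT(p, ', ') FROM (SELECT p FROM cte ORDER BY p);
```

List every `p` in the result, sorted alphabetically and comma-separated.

Base, Bearing, Bolt, Cap, Clip, Cover

Base: (Clip, tot_qty=1).
Iteration 1: components of {Clip} -> Bolt = 1*2 = 2, Cap = 1*2 = 2, Cover = 1*4 = 4.
Iteration 2: components of {Bolt,Cap,Cover} -> Base = 2*5 = 10, Bearing = 4*5 = 20.
Iteration 3: no further components; recursion stops.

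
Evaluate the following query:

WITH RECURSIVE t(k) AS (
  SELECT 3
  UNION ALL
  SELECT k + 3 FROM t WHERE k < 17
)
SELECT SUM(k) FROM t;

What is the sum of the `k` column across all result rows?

63

Base: k=3.
Iteration 1: 3 < 17 holds -> k = 3 + 3 = 6.
Iteration 2: 6 < 17 holds -> k = 6 + 3 = 9.
Iteration 3: 9 < 17 holds -> k = 9 + 3 = 12.
Iteration 4: 12 < 17 holds -> k = 12 + 3 = 15.
Iteration 5: 15 < 17 holds -> k = 15 + 3 = 18.
Iteration 6: 18 < 17 fails; recursion stops.
SUM(k) = 3 + 6 + 9 + 12 + 15 + 18 = 63.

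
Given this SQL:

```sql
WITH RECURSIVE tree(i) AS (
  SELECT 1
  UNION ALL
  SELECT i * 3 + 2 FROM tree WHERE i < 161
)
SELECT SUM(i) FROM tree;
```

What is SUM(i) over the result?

237

Base: i=1.
Iteration 1: 1 < 161 holds -> i = 1 * 3 + 2 = 5.
Iteration 2: 5 < 161 holds -> i = 5 * 3 + 2 = 17.
Iteration 3: 17 < 161 holds -> i = 17 * 3 + 2 = 53.
Iteration 4: 53 < 161 holds -> i = 53 * 3 + 2 = 161.
Iteration 5: 161 < 161 fails; recursion stops.
SUM(i) = 1 + 5 + 17 + 53 + 161 = 237.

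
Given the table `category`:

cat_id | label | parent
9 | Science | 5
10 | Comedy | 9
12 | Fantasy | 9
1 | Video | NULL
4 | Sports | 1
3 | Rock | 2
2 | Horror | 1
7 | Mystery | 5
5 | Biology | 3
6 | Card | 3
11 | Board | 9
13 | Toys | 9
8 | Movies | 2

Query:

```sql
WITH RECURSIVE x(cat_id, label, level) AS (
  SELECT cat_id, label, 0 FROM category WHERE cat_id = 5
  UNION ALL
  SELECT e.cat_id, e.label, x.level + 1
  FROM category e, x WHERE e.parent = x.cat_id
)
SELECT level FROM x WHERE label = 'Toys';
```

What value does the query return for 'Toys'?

2

Base: cat_id=5 (Biology) at level 0.
Iteration 1: rows with parent in {5} -> Mystery (id 7, level 1), Science (id 9, level 1).
Iteration 2: rows with parent in {7,9} -> Comedy (id 10, level 2), Board (id 11, level 2), Fantasy (id 12, level 2), Toys (id 13, level 2).
Iteration 3: no rows with parent in {10,11,12,13}; recursion stops.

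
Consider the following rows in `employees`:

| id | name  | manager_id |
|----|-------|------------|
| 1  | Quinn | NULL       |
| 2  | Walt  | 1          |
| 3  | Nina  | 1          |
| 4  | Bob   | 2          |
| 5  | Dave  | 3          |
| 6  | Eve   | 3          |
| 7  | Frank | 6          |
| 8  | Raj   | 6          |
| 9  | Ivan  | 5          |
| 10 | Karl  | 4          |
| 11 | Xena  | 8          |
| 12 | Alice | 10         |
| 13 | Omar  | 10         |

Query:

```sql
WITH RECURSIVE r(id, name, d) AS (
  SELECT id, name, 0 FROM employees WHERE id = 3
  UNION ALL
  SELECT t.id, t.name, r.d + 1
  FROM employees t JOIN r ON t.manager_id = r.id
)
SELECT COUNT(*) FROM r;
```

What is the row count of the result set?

Base: id=3 (Nina) at d 0.
Iteration 1: rows with manager_id in {3} -> Dave (id 5, d 1), Eve (id 6, d 1).
Iteration 2: rows with manager_id in {5,6} -> Frank (id 7, d 2), Raj (id 8, d 2), Ivan (id 9, d 2).
Iteration 3: rows with manager_id in {7,8,9} -> Xena (id 11, d 3).
Iteration 4: no rows with manager_id in {11}; recursion stops.
Total rows emitted: 7.

7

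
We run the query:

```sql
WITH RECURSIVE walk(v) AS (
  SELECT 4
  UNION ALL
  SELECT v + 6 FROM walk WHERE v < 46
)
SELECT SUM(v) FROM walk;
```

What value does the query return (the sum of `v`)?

200

Base: v=4.
Iteration 1: 4 < 46 holds -> v = 4 + 6 = 10.
Iteration 2: 10 < 46 holds -> v = 10 + 6 = 16.
Iteration 3: 16 < 46 holds -> v = 16 + 6 = 22.
Iteration 4: 22 < 46 holds -> v = 22 + 6 = 28.
Iteration 5: 28 < 46 holds -> v = 28 + 6 = 34.
Iteration 6: 34 < 46 holds -> v = 34 + 6 = 40.
Iteration 7: 40 < 46 holds -> v = 40 + 6 = 46.
Iteration 8: 46 < 46 fails; recursion stops.
SUM(v) = 4 + 10 + 16 + 22 + 28 + 34 + 40 + 46 = 200.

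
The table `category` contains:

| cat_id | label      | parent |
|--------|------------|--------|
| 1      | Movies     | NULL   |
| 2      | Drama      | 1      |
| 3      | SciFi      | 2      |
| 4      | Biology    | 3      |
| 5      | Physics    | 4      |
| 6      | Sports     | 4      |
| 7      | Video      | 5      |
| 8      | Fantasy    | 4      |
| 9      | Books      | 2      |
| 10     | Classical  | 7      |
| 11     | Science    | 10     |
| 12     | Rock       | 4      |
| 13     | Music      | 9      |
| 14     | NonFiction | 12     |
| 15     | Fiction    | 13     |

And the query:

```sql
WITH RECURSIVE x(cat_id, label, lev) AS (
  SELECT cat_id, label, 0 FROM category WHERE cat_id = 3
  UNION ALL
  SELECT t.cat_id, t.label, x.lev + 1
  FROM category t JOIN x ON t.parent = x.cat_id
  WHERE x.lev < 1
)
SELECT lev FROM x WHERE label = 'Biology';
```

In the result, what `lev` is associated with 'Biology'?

1

Base: cat_id=3 (SciFi) at lev 0.
Iteration 1: rows with parent in {3} -> Biology (id 4, lev 1).
Iteration 2: lev < 1 fails for all current rows; recursion stops.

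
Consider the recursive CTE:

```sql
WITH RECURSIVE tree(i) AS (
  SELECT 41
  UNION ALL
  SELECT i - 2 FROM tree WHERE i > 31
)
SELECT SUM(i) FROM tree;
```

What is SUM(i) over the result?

216

Base: i=41.
Iteration 1: 41 > 31 holds -> i = 41 - 2 = 39.
Iteration 2: 39 > 31 holds -> i = 39 - 2 = 37.
Iteration 3: 37 > 31 holds -> i = 37 - 2 = 35.
Iteration 4: 35 > 31 holds -> i = 35 - 2 = 33.
Iteration 5: 33 > 31 holds -> i = 33 - 2 = 31.
Iteration 6: 31 > 31 fails; recursion stops.
SUM(i) = 41 + 39 + 37 + 35 + 33 + 31 = 216.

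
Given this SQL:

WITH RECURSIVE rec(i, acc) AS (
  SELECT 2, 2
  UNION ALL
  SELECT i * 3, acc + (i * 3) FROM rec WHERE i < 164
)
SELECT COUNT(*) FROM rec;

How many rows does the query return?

6

Base: i=2, acc=2.
Iteration 1: 2 < 164 holds -> i = 2 * 3 = 6, acc = 2 + 6 = 8.
Iteration 2: 6 < 164 holds -> i = 6 * 3 = 18, acc = 8 + 18 = 26.
Iteration 3: 18 < 164 holds -> i = 18 * 3 = 54, acc = 26 + 54 = 80.
Iteration 4: 54 < 164 holds -> i = 54 * 3 = 162, acc = 80 + 162 = 242.
Iteration 5: 162 < 164 holds -> i = 162 * 3 = 486, acc = 242 + 486 = 728.
Iteration 6: 486 < 164 fails; recursion stops.
Total rows emitted: 6.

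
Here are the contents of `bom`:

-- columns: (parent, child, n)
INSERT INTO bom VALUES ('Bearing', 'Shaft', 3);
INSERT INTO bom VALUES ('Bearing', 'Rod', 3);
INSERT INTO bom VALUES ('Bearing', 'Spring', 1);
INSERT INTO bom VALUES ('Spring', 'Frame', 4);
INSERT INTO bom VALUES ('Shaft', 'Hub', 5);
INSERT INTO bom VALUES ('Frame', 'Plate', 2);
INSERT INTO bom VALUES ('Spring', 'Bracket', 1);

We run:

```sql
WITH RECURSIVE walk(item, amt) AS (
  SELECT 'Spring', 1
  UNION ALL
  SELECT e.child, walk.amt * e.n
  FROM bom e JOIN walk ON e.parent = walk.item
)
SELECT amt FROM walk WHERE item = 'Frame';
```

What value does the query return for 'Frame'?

4

Base: (Spring, amt=1).
Iteration 1: components of {Spring} -> Bracket = 1*1 = 1, Frame = 1*4 = 4.
Iteration 2: components of {Bracket,Frame} -> Plate = 4*2 = 8.
Iteration 3: no further components; recursion stops.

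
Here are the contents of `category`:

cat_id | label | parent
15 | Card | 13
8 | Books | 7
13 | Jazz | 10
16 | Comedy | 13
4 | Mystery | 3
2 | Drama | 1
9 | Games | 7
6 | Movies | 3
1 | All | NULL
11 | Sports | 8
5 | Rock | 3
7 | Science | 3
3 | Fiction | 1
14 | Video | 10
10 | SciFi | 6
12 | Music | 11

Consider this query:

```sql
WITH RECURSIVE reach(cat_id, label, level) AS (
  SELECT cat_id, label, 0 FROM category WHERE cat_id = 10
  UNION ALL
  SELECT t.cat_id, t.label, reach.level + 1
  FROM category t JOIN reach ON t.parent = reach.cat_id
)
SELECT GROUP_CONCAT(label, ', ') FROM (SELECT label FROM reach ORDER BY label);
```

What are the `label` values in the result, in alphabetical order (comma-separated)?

Card, Comedy, Jazz, SciFi, Video

Base: cat_id=10 (SciFi) at level 0.
Iteration 1: rows with parent in {10} -> Jazz (id 13, level 1), Video (id 14, level 1).
Iteration 2: rows with parent in {13,14} -> Card (id 15, level 2), Comedy (id 16, level 2).
Iteration 3: no rows with parent in {15,16}; recursion stops.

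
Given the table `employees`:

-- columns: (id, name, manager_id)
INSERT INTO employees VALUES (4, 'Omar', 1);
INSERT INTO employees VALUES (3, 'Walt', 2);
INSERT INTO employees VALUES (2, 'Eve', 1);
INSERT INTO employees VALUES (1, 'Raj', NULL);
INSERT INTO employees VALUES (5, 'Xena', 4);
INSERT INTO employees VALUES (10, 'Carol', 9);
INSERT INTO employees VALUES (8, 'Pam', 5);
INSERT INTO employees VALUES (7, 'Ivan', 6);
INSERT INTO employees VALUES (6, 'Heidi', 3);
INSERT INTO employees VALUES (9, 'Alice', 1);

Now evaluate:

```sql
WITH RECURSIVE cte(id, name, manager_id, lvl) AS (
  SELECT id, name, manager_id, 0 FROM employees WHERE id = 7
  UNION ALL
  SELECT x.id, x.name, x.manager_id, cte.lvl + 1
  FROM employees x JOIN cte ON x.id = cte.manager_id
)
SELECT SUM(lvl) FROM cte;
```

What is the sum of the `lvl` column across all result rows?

Base: id=7 (Ivan), manager_id=6, lvl 0.
Iteration 1: join on id=6 -> Heidi (id 6, manager_id=3, lvl 1).
Iteration 2: join on id=3 -> Walt (id 3, manager_id=2, lvl 2).
Iteration 3: join on id=2 -> Eve (id 2, manager_id=1, lvl 3).
Iteration 4: join on id=1 -> Raj (id 1, manager_id=NULL, lvl 4).
Iteration 5: manager_id is NULL; no match; recursion stops.
SUM(lvl) = 0 + 1 + 2 + 3 + 4 = 10.

10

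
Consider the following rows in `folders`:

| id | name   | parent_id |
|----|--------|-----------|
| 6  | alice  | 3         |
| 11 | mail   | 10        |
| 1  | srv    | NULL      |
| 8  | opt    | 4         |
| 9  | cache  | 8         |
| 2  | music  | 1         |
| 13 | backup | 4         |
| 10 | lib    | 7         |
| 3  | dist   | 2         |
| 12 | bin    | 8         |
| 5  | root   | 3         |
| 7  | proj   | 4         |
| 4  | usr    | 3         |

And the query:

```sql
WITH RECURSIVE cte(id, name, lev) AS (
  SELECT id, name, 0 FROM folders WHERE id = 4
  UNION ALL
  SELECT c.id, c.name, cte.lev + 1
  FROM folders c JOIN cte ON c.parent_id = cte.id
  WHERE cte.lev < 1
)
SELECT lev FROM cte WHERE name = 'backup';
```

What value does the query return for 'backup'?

Base: id=4 (usr) at lev 0.
Iteration 1: rows with parent_id in {4} -> proj (id 7, lev 1), opt (id 8, lev 1), backup (id 13, lev 1).
Iteration 2: lev < 1 fails for all current rows; recursion stops.

1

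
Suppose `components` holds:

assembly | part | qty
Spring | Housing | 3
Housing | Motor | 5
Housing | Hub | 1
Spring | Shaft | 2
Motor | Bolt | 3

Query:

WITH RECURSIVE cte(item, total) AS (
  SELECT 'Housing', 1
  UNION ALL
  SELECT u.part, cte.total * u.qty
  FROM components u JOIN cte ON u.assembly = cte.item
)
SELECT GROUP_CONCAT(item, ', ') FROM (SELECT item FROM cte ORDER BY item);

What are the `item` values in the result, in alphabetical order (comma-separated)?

Bolt, Housing, Hub, Motor

Base: (Housing, total=1).
Iteration 1: components of {Housing} -> Hub = 1*1 = 1, Motor = 1*5 = 5.
Iteration 2: components of {Hub,Motor} -> Bolt = 5*3 = 15.
Iteration 3: no further components; recursion stops.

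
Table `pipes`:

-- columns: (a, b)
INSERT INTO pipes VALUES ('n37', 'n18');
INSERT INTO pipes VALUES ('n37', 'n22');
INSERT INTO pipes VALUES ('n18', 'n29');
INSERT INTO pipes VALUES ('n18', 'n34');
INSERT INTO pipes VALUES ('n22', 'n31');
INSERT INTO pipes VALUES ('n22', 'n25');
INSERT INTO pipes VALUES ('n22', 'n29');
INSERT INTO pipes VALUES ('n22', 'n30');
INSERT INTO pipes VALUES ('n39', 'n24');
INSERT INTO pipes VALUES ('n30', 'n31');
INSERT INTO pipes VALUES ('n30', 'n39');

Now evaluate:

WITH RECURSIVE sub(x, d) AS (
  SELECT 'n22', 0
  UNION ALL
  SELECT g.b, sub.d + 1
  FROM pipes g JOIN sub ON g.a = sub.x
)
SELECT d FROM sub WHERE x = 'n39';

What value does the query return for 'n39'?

Base: (n22, d=0).
Iteration 1: edges from {n22} -> (n25, d=1), (n29, d=1), (n30, d=1), (n31, d=1).
Iteration 2: edges from {n25,n29,n30,n31} -> (n31, d=2), (n39, d=2).
Iteration 3: edges from {n31,n39} -> (n24, d=3).
Iteration 4: no outgoing edges from {n24}; recursion stops.

2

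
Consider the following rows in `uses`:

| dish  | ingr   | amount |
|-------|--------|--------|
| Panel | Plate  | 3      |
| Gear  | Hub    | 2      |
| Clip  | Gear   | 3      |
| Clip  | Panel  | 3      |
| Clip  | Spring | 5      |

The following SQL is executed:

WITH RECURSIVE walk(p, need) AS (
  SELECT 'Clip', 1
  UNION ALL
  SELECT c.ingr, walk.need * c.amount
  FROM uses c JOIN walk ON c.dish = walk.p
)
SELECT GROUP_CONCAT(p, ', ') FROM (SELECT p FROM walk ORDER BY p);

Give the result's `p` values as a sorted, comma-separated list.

Clip, Gear, Hub, Panel, Plate, Spring

Base: (Clip, need=1).
Iteration 1: components of {Clip} -> Gear = 1*3 = 3, Panel = 1*3 = 3, Spring = 1*5 = 5.
Iteration 2: components of {Gear,Panel,Spring} -> Hub = 3*2 = 6, Plate = 3*3 = 9.
Iteration 3: no further components; recursion stops.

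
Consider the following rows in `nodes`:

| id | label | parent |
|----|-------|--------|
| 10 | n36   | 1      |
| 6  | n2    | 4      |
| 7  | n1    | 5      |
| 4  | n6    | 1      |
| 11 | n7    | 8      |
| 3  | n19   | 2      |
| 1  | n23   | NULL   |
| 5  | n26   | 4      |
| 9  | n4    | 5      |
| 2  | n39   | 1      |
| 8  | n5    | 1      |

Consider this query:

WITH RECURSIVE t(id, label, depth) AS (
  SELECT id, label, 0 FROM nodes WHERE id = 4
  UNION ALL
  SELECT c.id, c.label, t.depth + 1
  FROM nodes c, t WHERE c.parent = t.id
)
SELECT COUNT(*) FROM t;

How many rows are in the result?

Base: id=4 (n6) at depth 0.
Iteration 1: rows with parent in {4} -> n26 (id 5, depth 1), n2 (id 6, depth 1).
Iteration 2: rows with parent in {5,6} -> n1 (id 7, depth 2), n4 (id 9, depth 2).
Iteration 3: no rows with parent in {7,9}; recursion stops.
Total rows emitted: 5.

5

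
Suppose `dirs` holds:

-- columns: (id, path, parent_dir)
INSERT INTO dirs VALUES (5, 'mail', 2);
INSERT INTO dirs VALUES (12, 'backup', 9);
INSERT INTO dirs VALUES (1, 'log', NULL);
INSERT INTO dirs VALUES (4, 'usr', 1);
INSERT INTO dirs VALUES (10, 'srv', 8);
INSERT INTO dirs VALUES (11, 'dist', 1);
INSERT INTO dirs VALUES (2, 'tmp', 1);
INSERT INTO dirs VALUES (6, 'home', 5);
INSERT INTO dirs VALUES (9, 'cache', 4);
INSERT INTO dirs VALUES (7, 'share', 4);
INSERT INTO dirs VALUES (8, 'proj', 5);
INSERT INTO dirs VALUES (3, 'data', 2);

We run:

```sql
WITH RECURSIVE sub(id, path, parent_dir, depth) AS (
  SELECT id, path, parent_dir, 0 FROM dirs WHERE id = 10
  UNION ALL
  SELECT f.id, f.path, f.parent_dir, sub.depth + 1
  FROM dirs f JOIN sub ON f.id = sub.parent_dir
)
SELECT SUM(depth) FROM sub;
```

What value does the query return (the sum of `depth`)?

10

Base: id=10 (srv), parent_dir=8, depth 0.
Iteration 1: join on id=8 -> proj (id 8, parent_dir=5, depth 1).
Iteration 2: join on id=5 -> mail (id 5, parent_dir=2, depth 2).
Iteration 3: join on id=2 -> tmp (id 2, parent_dir=1, depth 3).
Iteration 4: join on id=1 -> log (id 1, parent_dir=NULL, depth 4).
Iteration 5: parent_dir is NULL; no match; recursion stops.
SUM(depth) = 0 + 1 + 2 + 3 + 4 = 10.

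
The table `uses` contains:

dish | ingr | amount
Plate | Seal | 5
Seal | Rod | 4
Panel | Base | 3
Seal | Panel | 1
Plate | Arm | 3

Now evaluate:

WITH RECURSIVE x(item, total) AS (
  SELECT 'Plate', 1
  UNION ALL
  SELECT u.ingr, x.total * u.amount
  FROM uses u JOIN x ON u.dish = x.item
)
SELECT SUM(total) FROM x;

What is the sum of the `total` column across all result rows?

49

Base: (Plate, total=1).
Iteration 1: components of {Plate} -> Arm = 1*3 = 3, Seal = 1*5 = 5.
Iteration 2: components of {Arm,Seal} -> Panel = 5*1 = 5, Rod = 5*4 = 20.
Iteration 3: components of {Panel,Rod} -> Base = 5*3 = 15.
Iteration 4: no further components; recursion stops.
SUM(total) = 1 + 5 + 3 + 5 + 20 + 15 = 49.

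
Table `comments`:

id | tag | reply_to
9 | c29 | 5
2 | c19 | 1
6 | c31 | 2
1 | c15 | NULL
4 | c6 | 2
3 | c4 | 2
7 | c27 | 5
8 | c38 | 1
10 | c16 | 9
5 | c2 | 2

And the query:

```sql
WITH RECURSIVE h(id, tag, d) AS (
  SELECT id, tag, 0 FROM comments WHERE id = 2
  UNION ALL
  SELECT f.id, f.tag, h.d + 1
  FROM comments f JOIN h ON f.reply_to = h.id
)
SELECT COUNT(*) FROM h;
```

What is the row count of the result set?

Base: id=2 (c19) at d 0.
Iteration 1: rows with reply_to in {2} -> c4 (id 3, d 1), c6 (id 4, d 1), c2 (id 5, d 1), c31 (id 6, d 1).
Iteration 2: rows with reply_to in {3,4,5,6} -> c27 (id 7, d 2), c29 (id 9, d 2).
Iteration 3: rows with reply_to in {7,9} -> c16 (id 10, d 3).
Iteration 4: no rows with reply_to in {10}; recursion stops.
Total rows emitted: 8.

8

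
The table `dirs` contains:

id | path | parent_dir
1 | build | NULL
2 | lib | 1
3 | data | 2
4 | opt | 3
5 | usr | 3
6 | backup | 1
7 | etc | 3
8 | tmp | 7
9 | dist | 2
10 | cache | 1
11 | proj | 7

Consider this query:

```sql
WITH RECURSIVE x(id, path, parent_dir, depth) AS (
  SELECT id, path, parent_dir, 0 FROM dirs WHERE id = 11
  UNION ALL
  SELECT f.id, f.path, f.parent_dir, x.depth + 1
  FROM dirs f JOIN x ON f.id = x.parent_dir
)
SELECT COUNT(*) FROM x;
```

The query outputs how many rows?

5

Base: id=11 (proj), parent_dir=7, depth 0.
Iteration 1: join on id=7 -> etc (id 7, parent_dir=3, depth 1).
Iteration 2: join on id=3 -> data (id 3, parent_dir=2, depth 2).
Iteration 3: join on id=2 -> lib (id 2, parent_dir=1, depth 3).
Iteration 4: join on id=1 -> build (id 1, parent_dir=NULL, depth 4).
Iteration 5: parent_dir is NULL; no match; recursion stops.
Total rows emitted: 5.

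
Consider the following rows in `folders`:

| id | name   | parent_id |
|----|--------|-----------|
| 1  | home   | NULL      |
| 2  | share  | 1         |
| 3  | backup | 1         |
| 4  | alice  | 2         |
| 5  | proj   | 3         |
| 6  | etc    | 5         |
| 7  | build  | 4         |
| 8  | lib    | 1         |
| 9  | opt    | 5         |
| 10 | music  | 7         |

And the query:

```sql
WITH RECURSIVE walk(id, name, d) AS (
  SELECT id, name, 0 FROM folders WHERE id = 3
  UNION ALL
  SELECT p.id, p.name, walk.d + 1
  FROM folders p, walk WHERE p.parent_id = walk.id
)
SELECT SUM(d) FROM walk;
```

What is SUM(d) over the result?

5

Base: id=3 (backup) at d 0.
Iteration 1: rows with parent_id in {3} -> proj (id 5, d 1).
Iteration 2: rows with parent_id in {5} -> etc (id 6, d 2), opt (id 9, d 2).
Iteration 3: no rows with parent_id in {6,9}; recursion stops.
SUM(d) = 0 + 1 + 2 + 2 = 5.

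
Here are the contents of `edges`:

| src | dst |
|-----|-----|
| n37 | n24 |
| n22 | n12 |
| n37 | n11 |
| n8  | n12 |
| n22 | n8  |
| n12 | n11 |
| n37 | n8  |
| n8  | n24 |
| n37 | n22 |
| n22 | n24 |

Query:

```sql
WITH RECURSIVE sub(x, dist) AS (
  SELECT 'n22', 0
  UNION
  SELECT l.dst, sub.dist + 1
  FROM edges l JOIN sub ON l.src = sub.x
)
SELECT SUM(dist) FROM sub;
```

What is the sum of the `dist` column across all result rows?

Base: (n22, dist=0).
Iteration 1: edges from {n22} -> (n12, dist=1), (n24, dist=1), (n8, dist=1).
Iteration 2: edges from {n12,n24,n8} -> (n11, dist=2), (n12, dist=2), (n24, dist=2).
Iteration 3: edges from {n11,n12,n24} -> (n11, dist=3).
Iteration 4: no outgoing edges from {n11}; recursion stops.
SUM(dist) = 0 + 1 + 1 + 1 + 2 + 2 + 2 + 3 = 12.

12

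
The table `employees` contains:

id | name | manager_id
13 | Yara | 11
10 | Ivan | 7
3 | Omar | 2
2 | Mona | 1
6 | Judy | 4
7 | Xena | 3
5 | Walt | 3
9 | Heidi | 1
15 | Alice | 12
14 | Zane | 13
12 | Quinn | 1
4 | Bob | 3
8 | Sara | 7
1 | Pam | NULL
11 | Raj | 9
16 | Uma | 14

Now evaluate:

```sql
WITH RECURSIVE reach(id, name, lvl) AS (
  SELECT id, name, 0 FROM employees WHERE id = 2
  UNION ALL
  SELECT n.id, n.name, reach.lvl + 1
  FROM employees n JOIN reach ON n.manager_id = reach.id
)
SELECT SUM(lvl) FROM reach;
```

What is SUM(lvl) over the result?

16

Base: id=2 (Mona) at lvl 0.
Iteration 1: rows with manager_id in {2} -> Omar (id 3, lvl 1).
Iteration 2: rows with manager_id in {3} -> Bob (id 4, lvl 2), Walt (id 5, lvl 2), Xena (id 7, lvl 2).
Iteration 3: rows with manager_id in {4,5,7} -> Judy (id 6, lvl 3), Sara (id 8, lvl 3), Ivan (id 10, lvl 3).
Iteration 4: no rows with manager_id in {6,8,10}; recursion stops.
SUM(lvl) = 0 + 1 + 2 + 2 + 2 + 3 + 3 + 3 = 16.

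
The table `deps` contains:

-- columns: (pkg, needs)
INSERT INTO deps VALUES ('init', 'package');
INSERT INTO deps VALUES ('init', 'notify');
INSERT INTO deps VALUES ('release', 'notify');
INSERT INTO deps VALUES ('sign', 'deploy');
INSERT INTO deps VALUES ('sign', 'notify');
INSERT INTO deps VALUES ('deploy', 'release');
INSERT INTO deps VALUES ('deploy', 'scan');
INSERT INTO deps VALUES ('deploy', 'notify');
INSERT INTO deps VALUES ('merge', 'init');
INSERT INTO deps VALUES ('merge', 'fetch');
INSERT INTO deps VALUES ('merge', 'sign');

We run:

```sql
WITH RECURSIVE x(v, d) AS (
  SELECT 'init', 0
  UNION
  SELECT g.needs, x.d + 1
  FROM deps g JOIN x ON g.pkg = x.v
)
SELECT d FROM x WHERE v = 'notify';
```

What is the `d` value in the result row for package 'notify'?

Base: (init, d=0).
Iteration 1: edges from {init} -> (notify, d=1), (package, d=1).
Iteration 2: no outgoing edges from {notify,package}; recursion stops.

1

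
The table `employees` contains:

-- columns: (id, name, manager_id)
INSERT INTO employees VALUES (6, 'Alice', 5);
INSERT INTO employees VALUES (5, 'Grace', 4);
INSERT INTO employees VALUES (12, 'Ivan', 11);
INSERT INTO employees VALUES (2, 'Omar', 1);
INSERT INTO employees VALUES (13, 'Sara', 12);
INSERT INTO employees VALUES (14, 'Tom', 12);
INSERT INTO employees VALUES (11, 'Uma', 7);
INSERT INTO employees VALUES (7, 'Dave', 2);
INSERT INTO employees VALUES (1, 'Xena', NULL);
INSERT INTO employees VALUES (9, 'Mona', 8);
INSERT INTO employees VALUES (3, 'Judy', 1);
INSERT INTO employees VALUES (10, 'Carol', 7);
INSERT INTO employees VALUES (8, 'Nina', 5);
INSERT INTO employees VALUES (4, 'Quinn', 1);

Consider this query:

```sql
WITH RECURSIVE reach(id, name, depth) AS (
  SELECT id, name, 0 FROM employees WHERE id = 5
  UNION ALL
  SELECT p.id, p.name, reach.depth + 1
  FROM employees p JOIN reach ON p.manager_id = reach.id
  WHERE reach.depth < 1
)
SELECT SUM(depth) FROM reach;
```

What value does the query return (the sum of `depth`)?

Base: id=5 (Grace) at depth 0.
Iteration 1: rows with manager_id in {5} -> Alice (id 6, depth 1), Nina (id 8, depth 1).
Iteration 2: depth < 1 fails for all current rows; recursion stops.
SUM(depth) = 0 + 1 + 1 = 2.

2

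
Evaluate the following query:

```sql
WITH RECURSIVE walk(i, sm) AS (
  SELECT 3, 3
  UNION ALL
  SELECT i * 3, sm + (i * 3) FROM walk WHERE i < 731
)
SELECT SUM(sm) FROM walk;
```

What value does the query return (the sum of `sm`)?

4908

Base: i=3, sm=3.
Iteration 1: 3 < 731 holds -> i = 3 * 3 = 9, sm = 3 + 9 = 12.
Iteration 2: 9 < 731 holds -> i = 9 * 3 = 27, sm = 12 + 27 = 39.
Iteration 3: 27 < 731 holds -> i = 27 * 3 = 81, sm = 39 + 81 = 120.
Iteration 4: 81 < 731 holds -> i = 81 * 3 = 243, sm = 120 + 243 = 363.
Iteration 5: 243 < 731 holds -> i = 243 * 3 = 729, sm = 363 + 729 = 1092.
Iteration 6: 729 < 731 holds -> i = 729 * 3 = 2187, sm = 1092 + 2187 = 3279.
Iteration 7: 2187 < 731 fails; recursion stops.
SUM(sm) = 3 + 12 + 39 + 120 + 363 + 1092 + 3279 = 4908.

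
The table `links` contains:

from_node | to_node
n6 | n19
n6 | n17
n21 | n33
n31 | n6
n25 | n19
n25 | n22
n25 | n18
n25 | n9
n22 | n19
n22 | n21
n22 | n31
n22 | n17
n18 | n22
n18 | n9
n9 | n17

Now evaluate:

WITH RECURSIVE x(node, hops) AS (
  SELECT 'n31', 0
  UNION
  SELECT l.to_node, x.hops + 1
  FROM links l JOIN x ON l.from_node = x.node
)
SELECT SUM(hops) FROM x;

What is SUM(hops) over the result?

5

Base: (n31, hops=0).
Iteration 1: edges from {n31} -> (n6, hops=1).
Iteration 2: edges from {n6} -> (n17, hops=2), (n19, hops=2).
Iteration 3: no outgoing edges from {n17,n19}; recursion stops.
SUM(hops) = 0 + 1 + 2 + 2 = 5.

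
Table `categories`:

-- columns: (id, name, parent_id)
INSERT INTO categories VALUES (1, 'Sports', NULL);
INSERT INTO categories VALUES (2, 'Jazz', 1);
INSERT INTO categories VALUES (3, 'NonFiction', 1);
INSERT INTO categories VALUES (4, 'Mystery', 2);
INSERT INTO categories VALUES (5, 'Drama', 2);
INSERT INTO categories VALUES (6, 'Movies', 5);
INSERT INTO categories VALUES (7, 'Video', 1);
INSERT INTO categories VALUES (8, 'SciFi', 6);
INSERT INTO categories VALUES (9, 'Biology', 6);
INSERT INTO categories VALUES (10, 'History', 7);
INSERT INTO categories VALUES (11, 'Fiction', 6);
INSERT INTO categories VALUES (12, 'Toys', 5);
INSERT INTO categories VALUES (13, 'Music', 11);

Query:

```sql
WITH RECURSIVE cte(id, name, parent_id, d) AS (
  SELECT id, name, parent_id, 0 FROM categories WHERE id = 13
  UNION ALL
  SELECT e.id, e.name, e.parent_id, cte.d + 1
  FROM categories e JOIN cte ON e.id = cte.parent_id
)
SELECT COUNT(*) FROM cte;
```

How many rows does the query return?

6

Base: id=13 (Music), parent_id=11, d 0.
Iteration 1: join on id=11 -> Fiction (id 11, parent_id=6, d 1).
Iteration 2: join on id=6 -> Movies (id 6, parent_id=5, d 2).
Iteration 3: join on id=5 -> Drama (id 5, parent_id=2, d 3).
Iteration 4: join on id=2 -> Jazz (id 2, parent_id=1, d 4).
Iteration 5: join on id=1 -> Sports (id 1, parent_id=NULL, d 5).
Iteration 6: parent_id is NULL; no match; recursion stops.
Total rows emitted: 6.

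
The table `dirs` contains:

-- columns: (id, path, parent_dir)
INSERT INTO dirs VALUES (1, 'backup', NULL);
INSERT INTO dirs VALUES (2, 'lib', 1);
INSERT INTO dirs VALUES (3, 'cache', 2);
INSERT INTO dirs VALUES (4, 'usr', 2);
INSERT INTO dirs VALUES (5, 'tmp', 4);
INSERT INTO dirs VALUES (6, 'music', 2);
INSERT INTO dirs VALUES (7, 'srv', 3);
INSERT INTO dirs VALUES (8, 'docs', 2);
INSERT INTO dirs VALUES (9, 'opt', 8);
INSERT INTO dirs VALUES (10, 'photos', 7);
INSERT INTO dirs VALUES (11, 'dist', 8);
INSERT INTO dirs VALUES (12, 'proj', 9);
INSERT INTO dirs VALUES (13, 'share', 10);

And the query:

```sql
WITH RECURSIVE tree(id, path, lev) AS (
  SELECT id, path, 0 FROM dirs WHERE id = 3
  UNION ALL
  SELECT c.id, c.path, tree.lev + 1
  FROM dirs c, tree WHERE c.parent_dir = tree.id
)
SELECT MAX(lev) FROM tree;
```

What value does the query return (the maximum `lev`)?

3

Base: id=3 (cache) at lev 0.
Iteration 1: rows with parent_dir in {3} -> srv (id 7, lev 1).
Iteration 2: rows with parent_dir in {7} -> photos (id 10, lev 2).
Iteration 3: rows with parent_dir in {10} -> share (id 13, lev 3).
Iteration 4: no rows with parent_dir in {13}; recursion stops.
lev values: 0, 1, 2, 3; the maximum is 3.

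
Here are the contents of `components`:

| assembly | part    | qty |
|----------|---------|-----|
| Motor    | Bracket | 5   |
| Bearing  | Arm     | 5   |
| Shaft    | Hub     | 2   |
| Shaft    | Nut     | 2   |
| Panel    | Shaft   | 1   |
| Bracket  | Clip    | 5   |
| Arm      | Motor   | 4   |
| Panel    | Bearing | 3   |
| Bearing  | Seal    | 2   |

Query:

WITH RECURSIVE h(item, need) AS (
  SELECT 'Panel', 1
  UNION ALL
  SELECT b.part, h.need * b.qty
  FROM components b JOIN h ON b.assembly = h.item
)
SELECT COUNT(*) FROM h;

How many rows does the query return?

10

Base: (Panel, need=1).
Iteration 1: components of {Panel} -> Bearing = 1*3 = 3, Shaft = 1*1 = 1.
Iteration 2: components of {Bearing,Shaft} -> Arm = 3*5 = 15, Hub = 1*2 = 2, Nut = 1*2 = 2, Seal = 3*2 = 6.
Iteration 3: components of {Arm,Hub,Nut,Seal} -> Motor = 15*4 = 60.
Iteration 4: components of {Motor} -> Bracket = 60*5 = 300.
Iteration 5: components of {Bracket} -> Clip = 300*5 = 1500.
Iteration 6: no further components; recursion stops.
Total rows emitted: 10.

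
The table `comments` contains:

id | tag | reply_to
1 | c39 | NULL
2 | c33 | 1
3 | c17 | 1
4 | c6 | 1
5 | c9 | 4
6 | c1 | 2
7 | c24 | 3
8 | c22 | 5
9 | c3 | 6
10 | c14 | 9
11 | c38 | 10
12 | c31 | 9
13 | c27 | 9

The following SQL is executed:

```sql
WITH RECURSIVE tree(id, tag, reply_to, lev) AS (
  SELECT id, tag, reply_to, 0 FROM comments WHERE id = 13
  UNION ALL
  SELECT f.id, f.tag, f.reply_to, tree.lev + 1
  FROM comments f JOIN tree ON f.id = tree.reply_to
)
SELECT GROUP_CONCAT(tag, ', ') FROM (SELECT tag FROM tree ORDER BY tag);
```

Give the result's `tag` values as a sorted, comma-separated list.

c1, c27, c3, c33, c39

Base: id=13 (c27), reply_to=9, lev 0.
Iteration 1: join on id=9 -> c3 (id 9, reply_to=6, lev 1).
Iteration 2: join on id=6 -> c1 (id 6, reply_to=2, lev 2).
Iteration 3: join on id=2 -> c33 (id 2, reply_to=1, lev 3).
Iteration 4: join on id=1 -> c39 (id 1, reply_to=NULL, lev 4).
Iteration 5: reply_to is NULL; no match; recursion stops.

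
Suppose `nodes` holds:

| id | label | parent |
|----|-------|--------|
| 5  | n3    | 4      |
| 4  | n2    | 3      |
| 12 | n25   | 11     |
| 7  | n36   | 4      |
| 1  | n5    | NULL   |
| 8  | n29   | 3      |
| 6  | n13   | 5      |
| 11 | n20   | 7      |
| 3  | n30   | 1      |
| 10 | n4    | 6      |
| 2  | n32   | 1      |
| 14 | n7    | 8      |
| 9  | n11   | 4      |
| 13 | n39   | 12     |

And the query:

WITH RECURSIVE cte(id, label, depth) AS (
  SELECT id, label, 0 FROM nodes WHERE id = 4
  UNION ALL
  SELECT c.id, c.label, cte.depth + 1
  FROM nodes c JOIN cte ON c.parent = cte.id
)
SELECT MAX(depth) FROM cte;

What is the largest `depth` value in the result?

4

Base: id=4 (n2) at depth 0.
Iteration 1: rows with parent in {4} -> n3 (id 5, depth 1), n36 (id 7, depth 1), n11 (id 9, depth 1).
Iteration 2: rows with parent in {5,7,9} -> n13 (id 6, depth 2), n20 (id 11, depth 2).
Iteration 3: rows with parent in {6,11} -> n4 (id 10, depth 3), n25 (id 12, depth 3).
Iteration 4: rows with parent in {10,12} -> n39 (id 13, depth 4).
Iteration 5: no rows with parent in {13}; recursion stops.
depth values: 0, 1, 1, 1, 2, 2, 3, 3, 4; the maximum is 4.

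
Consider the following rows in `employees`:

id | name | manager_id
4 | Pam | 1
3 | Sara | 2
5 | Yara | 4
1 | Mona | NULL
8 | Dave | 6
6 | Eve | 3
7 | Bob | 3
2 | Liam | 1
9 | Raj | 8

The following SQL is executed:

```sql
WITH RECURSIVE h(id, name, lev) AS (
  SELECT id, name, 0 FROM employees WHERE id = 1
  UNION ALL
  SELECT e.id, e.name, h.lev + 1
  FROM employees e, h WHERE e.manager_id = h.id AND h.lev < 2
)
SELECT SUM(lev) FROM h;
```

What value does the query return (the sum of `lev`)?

6

Base: id=1 (Mona) at lev 0.
Iteration 1: rows with manager_id in {1} -> Liam (id 2, lev 1), Pam (id 4, lev 1).
Iteration 2: rows with manager_id in {2,4} -> Sara (id 3, lev 2), Yara (id 5, lev 2).
Iteration 3: lev < 2 fails for all current rows; recursion stops.
SUM(lev) = 0 + 1 + 1 + 2 + 2 = 6.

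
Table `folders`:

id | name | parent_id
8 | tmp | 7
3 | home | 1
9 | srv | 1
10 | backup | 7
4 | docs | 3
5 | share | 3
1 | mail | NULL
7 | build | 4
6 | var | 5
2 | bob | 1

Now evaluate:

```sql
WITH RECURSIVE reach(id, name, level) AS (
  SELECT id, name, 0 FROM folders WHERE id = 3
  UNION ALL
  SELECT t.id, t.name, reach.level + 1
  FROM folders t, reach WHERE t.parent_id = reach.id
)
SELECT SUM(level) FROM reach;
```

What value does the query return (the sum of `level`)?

Base: id=3 (home) at level 0.
Iteration 1: rows with parent_id in {3} -> docs (id 4, level 1), share (id 5, level 1).
Iteration 2: rows with parent_id in {4,5} -> var (id 6, level 2), build (id 7, level 2).
Iteration 3: rows with parent_id in {6,7} -> tmp (id 8, level 3), backup (id 10, level 3).
Iteration 4: no rows with parent_id in {8,10}; recursion stops.
SUM(level) = 0 + 1 + 1 + 2 + 2 + 3 + 3 = 12.

12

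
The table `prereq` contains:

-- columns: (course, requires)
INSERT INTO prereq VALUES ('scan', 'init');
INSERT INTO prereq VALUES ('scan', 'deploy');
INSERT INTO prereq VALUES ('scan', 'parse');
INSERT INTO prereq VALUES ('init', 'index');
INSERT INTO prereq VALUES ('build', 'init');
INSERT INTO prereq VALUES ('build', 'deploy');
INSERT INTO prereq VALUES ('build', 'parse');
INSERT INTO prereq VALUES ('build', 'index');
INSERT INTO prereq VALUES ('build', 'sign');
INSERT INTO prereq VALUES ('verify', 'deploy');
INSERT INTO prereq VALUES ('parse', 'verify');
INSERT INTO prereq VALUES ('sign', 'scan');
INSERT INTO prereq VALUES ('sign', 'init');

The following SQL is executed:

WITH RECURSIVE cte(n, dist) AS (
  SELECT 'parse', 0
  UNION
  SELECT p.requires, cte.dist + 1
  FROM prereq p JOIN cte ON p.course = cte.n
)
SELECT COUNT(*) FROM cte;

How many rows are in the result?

Base: (parse, dist=0).
Iteration 1: edges from {parse} -> (verify, dist=1).
Iteration 2: edges from {verify} -> (deploy, dist=2).
Iteration 3: no outgoing edges from {deploy}; recursion stops.
Total rows emitted: 3.

3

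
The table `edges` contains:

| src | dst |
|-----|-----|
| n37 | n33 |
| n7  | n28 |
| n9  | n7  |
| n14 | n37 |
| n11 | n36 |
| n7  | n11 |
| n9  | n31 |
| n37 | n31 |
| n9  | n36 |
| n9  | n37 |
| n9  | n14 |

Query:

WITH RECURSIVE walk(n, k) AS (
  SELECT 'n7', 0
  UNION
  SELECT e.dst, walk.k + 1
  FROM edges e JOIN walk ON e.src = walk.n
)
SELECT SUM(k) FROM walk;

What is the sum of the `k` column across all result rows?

4

Base: (n7, k=0).
Iteration 1: edges from {n7} -> (n11, k=1), (n28, k=1).
Iteration 2: edges from {n11,n28} -> (n36, k=2).
Iteration 3: no outgoing edges from {n36}; recursion stops.
SUM(k) = 0 + 1 + 1 + 2 = 4.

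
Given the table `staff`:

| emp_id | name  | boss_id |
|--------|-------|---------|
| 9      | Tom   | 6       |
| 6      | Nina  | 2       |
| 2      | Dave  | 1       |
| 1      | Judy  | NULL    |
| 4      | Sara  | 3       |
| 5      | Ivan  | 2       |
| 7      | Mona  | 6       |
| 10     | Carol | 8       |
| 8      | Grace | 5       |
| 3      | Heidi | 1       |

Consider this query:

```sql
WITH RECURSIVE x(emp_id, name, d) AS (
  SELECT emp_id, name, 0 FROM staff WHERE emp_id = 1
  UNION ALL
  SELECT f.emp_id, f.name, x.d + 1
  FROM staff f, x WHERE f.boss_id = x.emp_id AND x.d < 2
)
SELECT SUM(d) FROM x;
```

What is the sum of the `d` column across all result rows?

Base: emp_id=1 (Judy) at d 0.
Iteration 1: rows with boss_id in {1} -> Dave (id 2, d 1), Heidi (id 3, d 1).
Iteration 2: rows with boss_id in {2,3} -> Sara (id 4, d 2), Ivan (id 5, d 2), Nina (id 6, d 2).
Iteration 3: d < 2 fails for all current rows; recursion stops.
SUM(d) = 0 + 1 + 1 + 2 + 2 + 2 = 8.

8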